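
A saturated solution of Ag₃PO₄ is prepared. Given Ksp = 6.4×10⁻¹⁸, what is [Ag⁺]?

6.6×10⁻⁵ M

Ag₃PO₄(s) ⇌ 3 Ag⁺(aq) + PO₄³⁻(aq)
Let s be the molar solubility. Then [Ag⁺] = 3s and [PO₄³⁻] = s.
Ksp = [Ag⁺]^3[PO₄³⁻] = (3s)^3 · s = 27s^4 = 6.4×10⁻¹⁸
s = 2.2×10⁻⁵ mol L⁻¹
[Ag⁺] = 3s = 6.6×10⁻⁵ mol L⁻¹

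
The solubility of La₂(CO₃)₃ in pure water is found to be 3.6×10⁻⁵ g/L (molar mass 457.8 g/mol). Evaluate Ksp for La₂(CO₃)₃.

Ksp = 3.2×10⁻³⁴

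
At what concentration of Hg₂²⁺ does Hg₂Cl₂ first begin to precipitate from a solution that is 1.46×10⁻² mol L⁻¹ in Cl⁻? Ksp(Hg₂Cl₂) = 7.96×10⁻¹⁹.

3.73×10⁻¹⁵ M

A salt starts to precipitate once the ion product Q reaches its Ksp.
Hg₂Cl₂(s) ⇌ Hg₂²⁺(aq) + 2 Cl⁻(aq)
Ksp = [Hg₂²⁺][Cl⁻]^2 = [Hg₂²⁺](1.46×10⁻²)^2
[Hg₂²⁺] = 7.96×10⁻¹⁹ / (1.46×10⁻²)^2 = 3.73×10⁻¹⁵
[Hg₂²⁺] = 3.73×10⁻¹⁵ mol L⁻¹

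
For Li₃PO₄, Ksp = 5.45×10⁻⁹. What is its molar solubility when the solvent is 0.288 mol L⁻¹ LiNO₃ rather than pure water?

2.28×10⁻⁷ M

Li₃PO₄(s) ⇌ 3 Li⁺(aq) + PO₄³⁻(aq)
With Li⁺ already at 0.288 mol L⁻¹ and s small, take [Li⁺] ≈ 0.288 mol L⁻¹ and [PO₄³⁻] = s.
Ksp = [Li⁺]^3[PO₄³⁻] = (0.288)^3s
s = 5.45×10⁻⁹ / (0.288)^3 = 2.28×10⁻⁷
s = 2.28×10⁻⁷ mol L⁻¹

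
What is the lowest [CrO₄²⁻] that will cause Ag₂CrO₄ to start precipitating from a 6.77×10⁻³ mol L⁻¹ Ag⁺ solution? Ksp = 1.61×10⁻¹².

3.51×10⁻⁸ M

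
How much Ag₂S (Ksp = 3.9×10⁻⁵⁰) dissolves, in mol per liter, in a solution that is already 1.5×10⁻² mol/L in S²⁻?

Ag₂S(s) ⇌ 2 Ag⁺(aq) + S²⁻(aq)
S²⁻ is already present at 1.5×10⁻² mol/L. If s mol/L of Ag₂S dissolves, [Ag⁺] = 2s while [S²⁻] ≈ 1.5×10⁻² mol/L.
Ksp = [Ag⁺]^2[S²⁻] = (2s)^2(1.5×10⁻²)
(2s)^2 = 3.9×10⁻⁵⁰ / (1.5×10⁻²) = 2.6×10⁻⁴⁸
s = 8.1×10⁻²⁵ mol/L

8.1×10⁻²⁵ M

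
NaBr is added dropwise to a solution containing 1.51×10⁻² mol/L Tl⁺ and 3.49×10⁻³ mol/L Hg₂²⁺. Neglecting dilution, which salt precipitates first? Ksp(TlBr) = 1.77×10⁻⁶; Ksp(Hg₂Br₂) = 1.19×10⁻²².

Each salt precipitates once Q = Ksp for that salt.
For TlBr: [Br⁻] = (Ksp/[Tl⁺]) = 1.17×10⁻⁴ mol/L
For Hg₂Br₂: [Br⁻] = (Ksp/[Hg₂²⁺])^(1/2) = 1.85×10⁻¹⁰ mol/L
Hg₂Br₂ requires the lower [Br⁻], so it precipitates first.

Hg₂Br₂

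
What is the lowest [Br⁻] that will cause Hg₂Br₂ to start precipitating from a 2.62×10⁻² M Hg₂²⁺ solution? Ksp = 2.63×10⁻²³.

The threshold for precipitation is Q = Ksp.
Hg₂Br₂(s) ⇌ Hg₂²⁺(aq) + 2 Br⁻(aq)
Ksp = [Hg₂²⁺][Br⁻]^2 = [Br⁻]^2(2.62×10⁻²)
[Br⁻]^2 = 2.63×10⁻²³ / (2.62×10⁻²) = 1.00×10⁻²¹
[Br⁻] = 3.17×10⁻¹¹ M

3.17×10⁻¹¹ M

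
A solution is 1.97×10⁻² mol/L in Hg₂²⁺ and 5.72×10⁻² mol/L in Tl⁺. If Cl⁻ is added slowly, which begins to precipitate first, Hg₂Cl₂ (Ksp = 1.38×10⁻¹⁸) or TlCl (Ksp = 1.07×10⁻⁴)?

Hg₂Cl₂

Precipitation begins when Q = Ksp.
For Hg₂Cl₂: [Cl⁻] = (Ksp/[Hg₂²⁺])^(1/2) = 8.37×10⁻⁹ mol/L
For TlCl: [Cl⁻] = (Ksp/[Tl⁺]) = 1.87×10⁻³ mol/L
The smaller threshold [Cl⁻] is reached first, so Hg₂Cl₂ precipitates first.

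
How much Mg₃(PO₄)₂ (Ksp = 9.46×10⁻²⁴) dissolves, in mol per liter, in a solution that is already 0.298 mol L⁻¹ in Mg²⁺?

9.45×10⁻¹² M

Mg₃(PO₄)₂(s) ⇌ 3 Mg²⁺(aq) + 2 PO₄³⁻(aq)
The solution already contains Mg²⁺ at 0.298 mol L⁻¹. Let s be the molar solubility of Mg₃(PO₄)₂.
[Mg²⁺] ≈ 0.298 mol L⁻¹ (common ion dominates); [PO₄³⁻] = 2s.
Ksp = [Mg²⁺]^3[PO₄³⁻]^2 = (0.298)^3(2s)^2
(2s)^2 = 9.46×10⁻²⁴ / (0.298)^3 = 3.57×10⁻²²
s = 9.45×10⁻¹² mol L⁻¹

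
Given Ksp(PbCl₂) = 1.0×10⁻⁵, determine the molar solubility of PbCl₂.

1.4×10⁻² M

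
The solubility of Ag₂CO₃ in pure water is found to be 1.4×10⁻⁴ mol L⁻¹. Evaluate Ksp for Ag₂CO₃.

Ksp = 1.1×10⁻¹¹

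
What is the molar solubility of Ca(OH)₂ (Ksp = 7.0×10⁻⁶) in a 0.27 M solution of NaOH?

9.6×10⁻⁵ M

Ca(OH)₂(s) ⇌ Ca²⁺(aq) + 2 OH⁻(aq)
With OH⁻ already at 0.27 M and s small, take [OH⁻] ≈ 0.27 M and [Ca²⁺] = s.
Ksp = [Ca²⁺][OH⁻]^2 = s(0.27)^2
s = 7.0×10⁻⁶ / (0.27)^2 = 9.6×10⁻⁵
s = 9.6×10⁻⁵ M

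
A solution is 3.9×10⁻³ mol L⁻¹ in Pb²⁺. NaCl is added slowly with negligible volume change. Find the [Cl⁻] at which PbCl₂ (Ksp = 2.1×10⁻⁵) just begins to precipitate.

7.3×10⁻² M

Precipitation begins when Q = Ksp.
PbCl₂(s) ⇌ Pb²⁺(aq) + 2 Cl⁻(aq)
Ksp = [Pb²⁺][Cl⁻]^2 = [Cl⁻]^2(3.9×10⁻³)
[Cl⁻]^2 = 2.1×10⁻⁵ / (3.9×10⁻³) = 5.4×10⁻³
[Cl⁻] = 7.3×10⁻² mol L⁻¹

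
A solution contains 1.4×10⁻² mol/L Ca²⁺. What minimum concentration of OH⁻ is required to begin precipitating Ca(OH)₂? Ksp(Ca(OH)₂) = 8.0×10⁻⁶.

The threshold for precipitation is Q = Ksp.
Ca(OH)₂(s) ⇌ Ca²⁺(aq) + 2 OH⁻(aq)
Ksp = [Ca²⁺][OH⁻]^2 = [OH⁻]^2(1.4×10⁻²)
[OH⁻]^2 = 8.0×10⁻⁶ / (1.4×10⁻²) = 5.7×10⁻⁴
[OH⁻] = 2.4×10⁻² mol/L

2.4×10⁻² M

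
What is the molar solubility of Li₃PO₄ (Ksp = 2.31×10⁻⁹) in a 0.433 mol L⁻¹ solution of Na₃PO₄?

Li₃PO₄(s) ⇌ 3 Li⁺(aq) + PO₄³⁻(aq)
PO₄³⁻ is already present at 0.433 mol L⁻¹. If s mol/L of Li₃PO₄ dissolves, [Li⁺] = 3s while [PO₄³⁻] ≈ 0.433 mol L⁻¹.
Ksp = [Li⁺]^3[PO₄³⁻] = (3s)^3(0.433)
(3s)^3 = 2.31×10⁻⁹ / (0.433) = 5.33×10⁻⁹
s = 5.82×10⁻⁴ mol L⁻¹

5.82×10⁻⁴ M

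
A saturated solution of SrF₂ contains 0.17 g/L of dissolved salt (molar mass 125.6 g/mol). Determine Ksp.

s = (0.17 g L⁻¹)/(125.6 g mol⁻¹) = 1.354×10⁻³ M
SrF₂(s) ⇌ Sr²⁺(aq) + 2 F⁻(aq)
Let s be the molar solubility. Then [Sr²⁺] = s and [F⁻] = 2s.
Ksp = [Sr²⁺][F⁻]^2 = s · (2s)^2 = 4s^3
Ksp = 4 × (1.354×10⁻³)^3 = 9.9×10⁻⁹

Ksp = 9.9×10⁻⁹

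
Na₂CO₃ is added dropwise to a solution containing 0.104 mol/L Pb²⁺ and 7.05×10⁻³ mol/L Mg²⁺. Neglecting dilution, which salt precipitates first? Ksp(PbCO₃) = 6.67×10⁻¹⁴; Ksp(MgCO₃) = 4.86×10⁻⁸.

PbCO₃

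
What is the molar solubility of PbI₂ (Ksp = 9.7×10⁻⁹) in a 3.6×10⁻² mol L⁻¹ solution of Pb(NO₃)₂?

PbI₂(s) ⇌ Pb²⁺(aq) + 2 I⁻(aq)
With Pb²⁺ already at 3.6×10⁻² mol L⁻¹ and s small, take [Pb²⁺] ≈ 3.6×10⁻² mol L⁻¹ and [I⁻] = 2s.
Ksp = [Pb²⁺][I⁻]^2 = (3.6×10⁻²)(2s)^2
(2s)^2 = 9.7×10⁻⁹ / (3.6×10⁻²) = 2.7×10⁻⁷
s = 2.6×10⁻⁴ mol L⁻¹

2.6×10⁻⁴ M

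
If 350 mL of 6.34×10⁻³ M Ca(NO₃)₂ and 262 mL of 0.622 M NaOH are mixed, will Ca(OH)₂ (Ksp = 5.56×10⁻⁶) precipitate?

Yes

After mixing, V = 350 mL + 262 mL = 612 mL.
[Ca²⁺] = (6.34×10⁻³)(350)/612 = 3.63×10⁻³ M
[OH⁻] = (0.622)(262)/612 = 0.266 M
Q = [Ca²⁺][OH⁻]^2 = 2.57×10⁻⁴
Because Q > Ksp (2.57×10⁻⁴ vs 5.56×10⁻⁶), a precipitate of Ca(OH)₂ forms.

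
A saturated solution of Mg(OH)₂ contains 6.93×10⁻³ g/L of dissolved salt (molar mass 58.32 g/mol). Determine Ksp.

Ksp = 6.71×10⁻¹²

Convert to molarity: s = 6.93×10⁻³ / 58.32 = 1.1883×10⁻⁴ mol/L
Mg(OH)₂(s) ⇌ Mg²⁺(aq) + 2 OH⁻(aq)
Let s be the molar solubility. Then [Mg²⁺] = s and [OH⁻] = 2s.
Ksp = [Mg²⁺][OH⁻]^2 = s · (2s)^2 = 4s^3
Ksp = 4 × (1.1883×10⁻⁴)^3 = 6.71×10⁻¹²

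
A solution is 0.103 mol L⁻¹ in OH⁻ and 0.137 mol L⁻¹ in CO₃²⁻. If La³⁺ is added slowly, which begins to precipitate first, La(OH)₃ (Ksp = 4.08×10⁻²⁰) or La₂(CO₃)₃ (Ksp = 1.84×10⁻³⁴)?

Precipitation of each salt begins when its ion product equals Ksp.
For La(OH)₃: [La³⁺] = (Ksp/[OH⁻]^3) = 3.73×10⁻¹⁷ mol L⁻¹
For La₂(CO₃)₃: [La³⁺] = (Ksp/[CO₃²⁻]^3)^(1/2) = 2.68×10⁻¹⁶ mol L⁻¹
The smaller threshold [La³⁺] is reached first, so La(OH)₃ precipitates first.

La(OH)₃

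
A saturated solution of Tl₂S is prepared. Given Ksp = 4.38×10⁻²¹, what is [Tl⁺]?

2.06×10⁻⁷ M

Tl₂S(s) ⇌ 2 Tl⁺(aq) + S²⁻(aq)
Let s be the molar solubility. Then [Tl⁺] = 2s and [S²⁻] = s.
Ksp = [Tl⁺]^2[S²⁻] = (2s)^2 · s = 4s^3 = 4.38×10⁻²¹
s = 1.03×10⁻⁷ mol/L
[Tl⁺] = 2s = 2.06×10⁻⁷ mol/L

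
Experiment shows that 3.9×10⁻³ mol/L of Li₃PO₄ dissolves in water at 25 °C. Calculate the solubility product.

Li₃PO₄(s) ⇌ 3 Li⁺(aq) + PO₄³⁻(aq)
Call the molar solubility s, so that [Li⁺] = 3s and [PO₄³⁻] = s.
Ksp = [Li⁺]^3[PO₄³⁻] = (3s)^3 · s = 27s^4
Ksp = 27 × (3.9×10⁻³)^4 = 6.2×10⁻⁹

Ksp = 6.2×10⁻⁹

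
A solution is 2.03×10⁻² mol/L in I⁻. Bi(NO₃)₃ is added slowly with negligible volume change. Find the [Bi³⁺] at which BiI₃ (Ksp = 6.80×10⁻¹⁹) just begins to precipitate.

8.13×10⁻¹⁴ M

A salt starts to precipitate once the ion product Q reaches its Ksp.
BiI₃(s) ⇌ Bi³⁺(aq) + 3 I⁻(aq)
Ksp = [Bi³⁺][I⁻]^3 = [Bi³⁺](2.03×10⁻²)^3
[Bi³⁺] = 6.80×10⁻¹⁹ / (2.03×10⁻²)^3 = 8.13×10⁻¹⁴
[Bi³⁺] = 8.13×10⁻¹⁴ mol/L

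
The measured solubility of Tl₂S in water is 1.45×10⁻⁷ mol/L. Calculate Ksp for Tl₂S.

Tl₂S(s) ⇌ 2 Tl⁺(aq) + S²⁻(aq)
With molar solubility s: [Tl⁺] = 2s, [S²⁻] = s.
Ksp = [Tl⁺]^2[S²⁻] = (2s)^2 · s = 4s^3
Ksp = 4 × (1.45×10⁻⁷)^3 = 1.22×10⁻²⁰

Ksp = 1.22×10⁻²⁰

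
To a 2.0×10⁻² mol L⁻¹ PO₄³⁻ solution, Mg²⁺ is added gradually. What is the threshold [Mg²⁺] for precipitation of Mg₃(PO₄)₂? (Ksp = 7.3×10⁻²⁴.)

Each salt precipitates once Q = Ksp for that salt.
Mg₃(PO₄)₂(s) ⇌ 3 Mg²⁺(aq) + 2 PO₄³⁻(aq)
Ksp = [Mg²⁺]^3[PO₄³⁻]^2 = [Mg²⁺]^3(2.0×10⁻²)^2
[Mg²⁺]^3 = 7.3×10⁻²⁴ / (2.0×10⁻²)^2 = 1.8×10⁻²⁰
[Mg²⁺] = 2.6×10⁻⁷ mol L⁻¹

2.6×10⁻⁷ M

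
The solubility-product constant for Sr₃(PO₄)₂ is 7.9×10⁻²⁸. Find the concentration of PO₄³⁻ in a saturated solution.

Sr₃(PO₄)₂(s) ⇌ 3 Sr²⁺(aq) + 2 PO₄³⁻(aq)
With molar solubility s: [Sr²⁺] = 3s, [PO₄³⁻] = 2s.
Ksp = [Sr²⁺]^3[PO₄³⁻]^2 = (3s)^3 · (2s)^2 = 108s^5 = 7.9×10⁻²⁸
s = 1.5×10⁻⁶ M
[PO₄³⁻] = 2s = 3.0×10⁻⁶ M

3.0×10⁻⁶ M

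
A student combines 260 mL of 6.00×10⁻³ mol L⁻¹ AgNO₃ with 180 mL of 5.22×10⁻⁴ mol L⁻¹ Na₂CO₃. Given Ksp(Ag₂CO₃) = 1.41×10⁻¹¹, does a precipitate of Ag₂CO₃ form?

Yes

After mixing, V = 260 mL + 180 mL = 440 mL.
[Ag⁺] = (6.00×10⁻³)(260)/440 = 3.55×10⁻³ mol L⁻¹
[CO₃²⁻] = (5.22×10⁻⁴)(180)/440 = 2.14×10⁻⁴ mol L⁻¹
Q = [Ag⁺]^2[CO₃²⁻] = 2.68×10⁻⁹
Since Q (2.68×10⁻⁹) exceeds Ksp (1.41×10⁻¹¹), Ag₂CO₃ will precipitate.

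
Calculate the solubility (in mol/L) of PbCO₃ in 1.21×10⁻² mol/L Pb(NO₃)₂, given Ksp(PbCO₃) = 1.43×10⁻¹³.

1.18×10⁻¹¹ M

PbCO₃(s) ⇌ Pb²⁺(aq) + CO₃²⁻(aq)
Let s be the solubility of PbCO₃ here. The common ion gives [Pb²⁺] ≈ 1.21×10⁻² mol/L, and [CO₃²⁻] = s.
Ksp = [Pb²⁺][CO₃²⁻] = (1.21×10⁻²)s
s = 1.43×10⁻¹³ / (1.21×10⁻²) = 1.18×10⁻¹¹
s = 1.18×10⁻¹¹ mol/L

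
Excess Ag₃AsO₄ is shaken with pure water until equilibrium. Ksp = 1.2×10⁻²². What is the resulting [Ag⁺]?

Ag₃AsO₄(s) ⇌ 3 Ag⁺(aq) + AsO₄³⁻(aq)
If s mol/L of Ag₃AsO₄ dissolves, [Ag⁺] = 3s and [AsO₄³⁻] = s.
Ksp = [Ag⁺]^3[AsO₄³⁻] = (3s)^3 · s = 27s^4 = 1.2×10⁻²²
s = 1.5×10⁻⁶ mol/L
[Ag⁺] = 3s = 4.4×10⁻⁶ mol/L

4.4×10⁻⁶ M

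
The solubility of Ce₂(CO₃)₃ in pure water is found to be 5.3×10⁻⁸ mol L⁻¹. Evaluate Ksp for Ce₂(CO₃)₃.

Ksp = 4.5×10⁻³⁵

Ce₂(CO₃)₃(s) ⇌ 2 Ce³⁺(aq) + 3 CO₃²⁻(aq)
Let s be the molar solubility. Then [Ce³⁺] = 2s and [CO₃²⁻] = 3s.
Ksp = [Ce³⁺]^2[CO₃²⁻]^3 = (2s)^2 · (3s)^3 = 108s^5
Ksp = 108 × (5.3×10⁻⁸)^5 = 4.5×10⁻³⁵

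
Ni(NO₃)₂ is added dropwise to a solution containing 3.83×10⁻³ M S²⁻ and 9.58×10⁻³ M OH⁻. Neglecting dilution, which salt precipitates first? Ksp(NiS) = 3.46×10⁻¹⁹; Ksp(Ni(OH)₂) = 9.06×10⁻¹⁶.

Precipitation begins when Q = Ksp.
For NiS: [Ni²⁺] = (Ksp/[S²⁻]) = 9.03×10⁻¹⁷ M
For Ni(OH)₂: [Ni²⁺] = (Ksp/[OH⁻]^2) = 9.87×10⁻¹² M
Since NiS needs less Ni²⁺ to reach saturation, it precipitates first.

NiS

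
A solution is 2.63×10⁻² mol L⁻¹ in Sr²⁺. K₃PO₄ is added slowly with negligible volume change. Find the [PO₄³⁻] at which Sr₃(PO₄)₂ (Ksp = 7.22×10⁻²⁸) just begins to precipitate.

6.30×10⁻¹² M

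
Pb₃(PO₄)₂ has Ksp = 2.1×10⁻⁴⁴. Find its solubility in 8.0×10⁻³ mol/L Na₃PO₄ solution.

Pb₃(PO₄)₂(s) ⇌ 3 Pb²⁺(aq) + 2 PO₄³⁻(aq)
With PO₄³⁻ already at 8.0×10⁻³ mol/L and s small, take [PO₄³⁻] ≈ 8.0×10⁻³ mol/L and [Pb²⁺] = 3s.
Ksp = [Pb²⁺]^3[PO₄³⁻]^2 = (3s)^3(8.0×10⁻³)^2
(3s)^3 = 2.1×10⁻⁴⁴ / (8.0×10⁻³)^2 = 3.3×10⁻⁴⁰
s = 2.3×10⁻¹⁴ mol/L

2.3×10⁻¹⁴ M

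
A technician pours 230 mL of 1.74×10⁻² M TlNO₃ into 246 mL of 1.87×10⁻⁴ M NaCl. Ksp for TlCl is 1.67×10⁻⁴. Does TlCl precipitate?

No

After mixing, V = 230 mL + 246 mL = 476 mL.
[Tl⁺] = (1.74×10⁻²)(230)/476 = 8.41×10⁻³ M
[Cl⁻] = (1.87×10⁻⁴)(246)/476 = 9.66×10⁻⁵ M
Q = [Tl⁺][Cl⁻] = 8.13×10⁻⁷
Q < Ksp (8.13×10⁻⁷ vs 1.67×10⁻⁴); the solution remains unsaturated and no precipitate forms.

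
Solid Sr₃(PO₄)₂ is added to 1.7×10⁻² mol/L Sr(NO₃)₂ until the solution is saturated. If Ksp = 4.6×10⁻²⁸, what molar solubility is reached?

4.8×10⁻¹² M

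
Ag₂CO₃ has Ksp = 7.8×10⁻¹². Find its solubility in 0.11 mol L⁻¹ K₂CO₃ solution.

4.2×10⁻⁶ M

Ag₂CO₃(s) ⇌ 2 Ag⁺(aq) + CO₃²⁻(aq)
CO₃²⁻ is already present at 0.11 mol L⁻¹. If s mol/L of Ag₂CO₃ dissolves, [Ag⁺] = 2s while [CO₃²⁻] ≈ 0.11 mol L⁻¹.
Ksp = [Ag⁺]^2[CO₃²⁻] = (2s)^2(0.11)
(2s)^2 = 7.8×10⁻¹² / (0.11) = 7.1×10⁻¹¹
s = 4.2×10⁻⁶ mol L⁻¹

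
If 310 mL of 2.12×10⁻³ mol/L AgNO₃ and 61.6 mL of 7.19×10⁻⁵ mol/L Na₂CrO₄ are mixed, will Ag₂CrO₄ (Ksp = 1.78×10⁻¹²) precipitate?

Yes

The combined volume is 371.6 mL.
[Ag⁺] = (2.12×10⁻³)(310)/371.6 = 1.77×10⁻³ mol/L
[CrO₄²⁻] = (7.19×10⁻⁵)(61.6)/371.6 = 1.19×10⁻⁵ mol/L
Q = [Ag⁺]^2[CrO₄²⁻] = 3.73×10⁻¹¹
Because Q > Ksp (3.73×10⁻¹¹ vs 1.78×10⁻¹²), a precipitate of Ag₂CrO₄ forms.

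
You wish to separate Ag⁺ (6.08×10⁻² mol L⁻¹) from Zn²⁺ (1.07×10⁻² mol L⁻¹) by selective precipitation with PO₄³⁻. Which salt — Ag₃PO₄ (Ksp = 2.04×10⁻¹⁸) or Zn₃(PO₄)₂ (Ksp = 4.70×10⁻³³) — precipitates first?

Ag₃PO₄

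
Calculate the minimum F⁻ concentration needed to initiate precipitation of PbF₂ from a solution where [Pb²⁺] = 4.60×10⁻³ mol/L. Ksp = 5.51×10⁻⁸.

The threshold for precipitation is Q = Ksp.
PbF₂(s) ⇌ Pb²⁺(aq) + 2 F⁻(aq)
Ksp = [Pb²⁺][F⁻]^2 = [F⁻]^2(4.60×10⁻³)
[F⁻]^2 = 5.51×10⁻⁸ / (4.60×10⁻³) = 1.20×10⁻⁵
[F⁻] = 3.46×10⁻³ mol/L

3.46×10⁻³ M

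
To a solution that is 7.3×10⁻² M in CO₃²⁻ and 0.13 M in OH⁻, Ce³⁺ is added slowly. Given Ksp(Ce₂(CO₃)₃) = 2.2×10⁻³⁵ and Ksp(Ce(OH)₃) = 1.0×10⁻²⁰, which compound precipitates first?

Precipitation begins when Q = Ksp.
For Ce₂(CO₃)₃: [Ce³⁺] = (Ksp/[CO₃²⁻]^3)^(1/2) = 2.4×10⁻¹⁶ M
For Ce(OH)₃: [Ce³⁺] = (Ksp/[OH⁻]^3) = 4.6×10⁻¹⁸ M
The smaller threshold [Ce³⁺] is reached first, so Ce(OH)₃ precipitates first.

Ce(OH)₃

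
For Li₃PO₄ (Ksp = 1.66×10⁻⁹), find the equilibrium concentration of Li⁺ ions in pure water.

8.40×10⁻³ M

Li₃PO₄(s) ⇌ 3 Li⁺(aq) + PO₄³⁻(aq)
Let s be the molar solubility. Then [Li⁺] = 3s and [PO₄³⁻] = s.
Ksp = [Li⁺]^3[PO₄³⁻] = (3s)^3 · s = 27s^4 = 1.66×10⁻⁹
s = 2.80×10⁻³ M
[Li⁺] = 3s = 8.40×10⁻³ M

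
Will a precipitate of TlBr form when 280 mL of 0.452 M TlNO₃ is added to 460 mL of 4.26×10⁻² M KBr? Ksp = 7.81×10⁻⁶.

After mixing, V = 280 mL + 460 mL = 740 mL.
[Tl⁺] = (0.452)(280)/740 = 0.171 M
[Br⁻] = (4.26×10⁻²)(460)/740 = 2.65×10⁻² M
Q = [Tl⁺][Br⁻] = 4.53×10⁻³
Because Q > Ksp (4.53×10⁻³ vs 7.81×10⁻⁶), a precipitate of TlBr forms.

Yes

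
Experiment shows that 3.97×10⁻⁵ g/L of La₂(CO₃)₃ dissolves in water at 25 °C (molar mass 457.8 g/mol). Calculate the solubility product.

Convert to molarity: s = 3.97×10⁻⁵ / 457.8 = 8.6719×10⁻⁸ mol/L
La₂(CO₃)₃(s) ⇌ 2 La³⁺(aq) + 3 CO₃²⁻(aq)
If s mol/L of La₂(CO₃)₃ dissolves, [La³⁺] = 2s and [CO₃²⁻] = 3s.
Ksp = [La³⁺]^2[CO₃²⁻]^3 = (2s)^2 · (3s)^3 = 108s^5
Ksp = 108 × (8.6719×10⁻⁸)^5 = 5.30×10⁻³⁴

Ksp = 5.30×10⁻³⁴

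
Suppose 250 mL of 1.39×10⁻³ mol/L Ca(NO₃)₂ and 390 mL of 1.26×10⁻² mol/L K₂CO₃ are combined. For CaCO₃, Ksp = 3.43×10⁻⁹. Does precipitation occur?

Yes

The combined volume is 640 mL.
[Ca²⁺] = (1.39×10⁻³)(250)/640 = 5.43×10⁻⁴ mol/L
[CO₃²⁻] = (1.26×10⁻²)(390)/640 = 7.68×10⁻³ mol/L
Q = [Ca²⁺][CO₃²⁻] = 4.17×10⁻⁶
Q = 4.17×10⁻⁶ > Ksp = 3.43×10⁻⁹, so the solution is supersaturated and CaCO₃ precipitates.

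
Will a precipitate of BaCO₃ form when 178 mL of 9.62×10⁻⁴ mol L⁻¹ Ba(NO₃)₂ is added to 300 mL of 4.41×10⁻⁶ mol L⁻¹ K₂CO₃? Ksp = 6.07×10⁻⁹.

No

The combined volume is 478 mL.
[Ba²⁺] = (9.62×10⁻⁴)(178)/478 = 3.58×10⁻⁴ mol L⁻¹
[CO₃²⁻] = (4.41×10⁻⁶)(300)/478 = 2.77×10⁻⁶ mol L⁻¹
Q = [Ba²⁺][CO₃²⁻] = 9.92×10⁻¹⁰
Q = 9.92×10⁻¹⁰ < Ksp = 6.07×10⁻⁹, so the solution is unsaturated and no precipitate forms.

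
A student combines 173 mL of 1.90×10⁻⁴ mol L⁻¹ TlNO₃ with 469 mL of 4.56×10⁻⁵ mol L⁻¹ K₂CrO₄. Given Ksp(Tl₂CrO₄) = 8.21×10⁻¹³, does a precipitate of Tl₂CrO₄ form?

Total volume after mixing = 173 + 469 = 642 mL.
[Tl⁺] = (1.90×10⁻⁴)(173)/642 = 5.12×10⁻⁵ mol L⁻¹
[CrO₄²⁻] = (4.56×10⁻⁵)(469)/642 = 3.33×10⁻⁵ mol L⁻¹
Q = [Tl⁺]^2[CrO₄²⁻] = 8.73×10⁻¹⁴
Q < Ksp (8.73×10⁻¹⁴ vs 8.21×10⁻¹³); the solution remains unsaturated and no precipitate forms.

No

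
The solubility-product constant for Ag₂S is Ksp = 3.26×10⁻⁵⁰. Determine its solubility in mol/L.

2.01×10⁻¹⁷ M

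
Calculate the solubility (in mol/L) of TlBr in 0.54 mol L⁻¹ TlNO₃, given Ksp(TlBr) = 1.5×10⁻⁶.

TlBr(s) ⇌ Tl⁺(aq) + Br⁻(aq)
With Tl⁺ already at 0.54 mol L⁻¹ and s small, take [Tl⁺] ≈ 0.54 mol L⁻¹ and [Br⁻] = s.
Ksp = [Tl⁺][Br⁻] = (0.54)s
s = 1.5×10⁻⁶ / (0.54) = 2.8×10⁻⁶
s = 2.8×10⁻⁶ mol L⁻¹

2.8×10⁻⁶ M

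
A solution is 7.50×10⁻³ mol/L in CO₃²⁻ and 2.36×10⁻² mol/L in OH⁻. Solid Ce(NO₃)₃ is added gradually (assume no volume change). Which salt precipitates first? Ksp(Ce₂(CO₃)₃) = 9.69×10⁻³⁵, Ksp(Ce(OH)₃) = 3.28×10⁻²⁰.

Ce(OH)₃

Precipitation of each salt begins when its ion product equals Ksp.
For Ce₂(CO₃)₃: [Ce³⁺] = (Ksp/[CO₃²⁻]^3)^(1/2) = 1.52×10⁻¹⁴ mol/L
For Ce(OH)₃: [Ce³⁺] = (Ksp/[OH⁻]^3) = 2.50×10⁻¹⁵ mol/L
Since Ce(OH)₃ needs less Ce³⁺ to reach saturation, it precipitates first.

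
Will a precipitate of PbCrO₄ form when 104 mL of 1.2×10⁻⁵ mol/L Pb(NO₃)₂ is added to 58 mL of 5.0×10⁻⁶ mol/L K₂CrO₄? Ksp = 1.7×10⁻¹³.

Yes

After mixing, V = 104 mL + 58 mL = 162 mL.
[Pb²⁺] = (1.2×10⁻⁵)(104)/162 = 7.7×10⁻⁶ mol/L
[CrO₄²⁻] = (5.0×10⁻⁶)(58)/162 = 1.8×10⁻⁶ mol/L
Q = [Pb²⁺][CrO₄²⁻] = 1.4×10⁻¹¹
Q = 1.4×10⁻¹¹ > Ksp = 1.7×10⁻¹³, so the solution is supersaturated and PbCrO₄ precipitates.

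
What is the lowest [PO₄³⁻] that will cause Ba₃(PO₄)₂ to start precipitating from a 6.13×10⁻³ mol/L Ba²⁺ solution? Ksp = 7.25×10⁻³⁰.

5.61×10⁻¹² M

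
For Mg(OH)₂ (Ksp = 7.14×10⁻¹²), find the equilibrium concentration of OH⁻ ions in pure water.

2.43×10⁻⁴ M

Mg(OH)₂(s) ⇌ Mg²⁺(aq) + 2 OH⁻(aq)
If s mol/L of Mg(OH)₂ dissolves, [Mg²⁺] = s and [OH⁻] = 2s.
Ksp = [Mg²⁺][OH⁻]^2 = s · (2s)^2 = 4s^3 = 7.14×10⁻¹²
s = 1.21×10⁻⁴ M
[OH⁻] = 2s = 2.43×10⁻⁴ M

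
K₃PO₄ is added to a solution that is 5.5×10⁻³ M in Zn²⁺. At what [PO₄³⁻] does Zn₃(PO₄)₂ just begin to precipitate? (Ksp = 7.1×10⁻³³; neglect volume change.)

2.1×10⁻¹³ M

Precipitation begins when Q = Ksp.
Zn₃(PO₄)₂(s) ⇌ 3 Zn²⁺(aq) + 2 PO₄³⁻(aq)
Ksp = [Zn²⁺]^3[PO₄³⁻]^2 = [PO₄³⁻]^2(5.5×10⁻³)^3
[PO₄³⁻]^2 = 7.1×10⁻³³ / (5.5×10⁻³)^3 = 4.3×10⁻²⁶
[PO₄³⁻] = 2.1×10⁻¹³ M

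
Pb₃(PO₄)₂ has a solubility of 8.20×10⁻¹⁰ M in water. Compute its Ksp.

Pb₃(PO₄)₂(s) ⇌ 3 Pb²⁺(aq) + 2 PO₄³⁻(aq)
For each mole of Pb₃(PO₄)₂ that dissolves per liter, [Pb²⁺] = 3s and [PO₄³⁻] = 2s; let s denote this solubility.
Ksp = [Pb²⁺]^3[PO₄³⁻]^2 = (3s)^3 · (2s)^2 = 108s^5
Ksp = 108 × (8.20×10⁻¹⁰)^5 = 4.00×10⁻⁴⁴

Ksp = 4.00×10⁻⁴⁴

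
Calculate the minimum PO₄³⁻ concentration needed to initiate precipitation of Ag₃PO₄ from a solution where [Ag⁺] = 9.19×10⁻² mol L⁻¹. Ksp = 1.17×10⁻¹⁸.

Each salt precipitates once Q = Ksp for that salt.
Ag₃PO₄(s) ⇌ 3 Ag⁺(aq) + PO₄³⁻(aq)
Ksp = [Ag⁺]^3[PO₄³⁻] = [PO₄³⁻](9.19×10⁻²)^3
[PO₄³⁻] = 1.17×10⁻¹⁸ / (9.19×10⁻²)^3 = 1.51×10⁻¹⁵
[PO₄³⁻] = 1.51×10⁻¹⁵ mol L⁻¹

1.51×10⁻¹⁵ M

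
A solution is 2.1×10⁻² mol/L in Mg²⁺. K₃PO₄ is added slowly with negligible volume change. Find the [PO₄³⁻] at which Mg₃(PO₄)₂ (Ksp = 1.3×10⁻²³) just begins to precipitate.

Each salt precipitates once Q = Ksp for that salt.
Mg₃(PO₄)₂(s) ⇌ 3 Mg²⁺(aq) + 2 PO₄³⁻(aq)
Ksp = [Mg²⁺]^3[PO₄³⁻]^2 = [PO₄³⁻]^2(2.1×10⁻²)^3
[PO₄³⁻]^2 = 1.3×10⁻²³ / (2.1×10⁻²)^3 = 1.4×10⁻¹⁸
[PO₄³⁻] = 1.2×10⁻⁹ mol/L

1.2×10⁻⁹ M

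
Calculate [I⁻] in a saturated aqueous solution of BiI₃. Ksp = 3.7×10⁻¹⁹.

3.2×10⁻⁵ M

BiI₃(s) ⇌ Bi³⁺(aq) + 3 I⁻(aq)
Call the molar solubility s, so that [Bi³⁺] = s and [I⁻] = 3s.
Ksp = [Bi³⁺][I⁻]^3 = s · (3s)^3 = 27s^4 = 3.7×10⁻¹⁹
s = 1.1×10⁻⁵ mol/L
[I⁻] = 3s = 3.2×10⁻⁵ mol/L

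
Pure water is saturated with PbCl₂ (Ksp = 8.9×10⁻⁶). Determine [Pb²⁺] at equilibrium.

PbCl₂(s) ⇌ Pb²⁺(aq) + 2 Cl⁻(aq)
If s mol/L of PbCl₂ dissolves, [Pb²⁺] = s and [Cl⁻] = 2s.
Ksp = [Pb²⁺][Cl⁻]^2 = s · (2s)^2 = 4s^3 = 8.9×10⁻⁶
s = 1.3×10⁻² mol L⁻¹
[Pb²⁺] = s = 1.3×10⁻² mol L⁻¹

1.3×10⁻² M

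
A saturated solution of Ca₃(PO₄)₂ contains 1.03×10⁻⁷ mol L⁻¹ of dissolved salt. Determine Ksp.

Ca₃(PO₄)₂(s) ⇌ 3 Ca²⁺(aq) + 2 PO₄³⁻(aq)
For each mole of Ca₃(PO₄)₂ that dissolves per liter, [Ca²⁺] = 3s and [PO₄³⁻] = 2s; let s denote this solubility.
Ksp = [Ca²⁺]^3[PO₄³⁻]^2 = (3s)^3 · (2s)^2 = 108s^5
Ksp = 108 × (1.03×10⁻⁷)^5 = 1.25×10⁻³³

Ksp = 1.25×10⁻³³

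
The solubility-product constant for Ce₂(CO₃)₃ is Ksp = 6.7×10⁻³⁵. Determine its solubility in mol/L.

Ce₂(CO₃)₃(s) ⇌ 2 Ce³⁺(aq) + 3 CO₃²⁻(aq)
If s mol/L of Ce₂(CO₃)₃ dissolves, [Ce³⁺] = 2s and [CO₃²⁻] = 3s.
Ksp = [Ce³⁺]^2[CO₃²⁻]^3 = (2s)^2 · (3s)^3 = 108s^5
108s^5 = 6.7×10⁻³⁵  ⇒  s^5 = 6.2×10⁻³⁷
s = 5.7×10⁻⁸ mol/L

5.7×10⁻⁸ M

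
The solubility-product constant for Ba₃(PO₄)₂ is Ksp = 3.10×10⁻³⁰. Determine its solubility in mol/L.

4.92×10⁻⁷ M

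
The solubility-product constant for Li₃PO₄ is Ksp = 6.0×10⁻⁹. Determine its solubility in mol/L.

Li₃PO₄(s) ⇌ 3 Li⁺(aq) + PO₄³⁻(aq)
If s mol/L of Li₃PO₄ dissolves, [Li⁺] = 3s and [PO₄³⁻] = s.
Ksp = [Li⁺]^3[PO₄³⁻] = (3s)^3 · s = 27s^4
27s^4 = 6.0×10⁻⁹  ⇒  s^4 = 2.2×10⁻¹⁰
Taking the 4th root, s = 3.9×10⁻³ mol L⁻¹.

3.9×10⁻³ M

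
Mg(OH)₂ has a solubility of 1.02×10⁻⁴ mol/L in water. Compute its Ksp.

Ksp = 4.24×10⁻¹²

Mg(OH)₂(s) ⇌ Mg²⁺(aq) + 2 OH⁻(aq)
Call the molar solubility s, so that [Mg²⁺] = s and [OH⁻] = 2s.
Ksp = [Mg²⁺][OH⁻]^2 = s · (2s)^2 = 4s^3
Ksp = 4 × (1.02×10⁻⁴)^3 = 4.24×10⁻¹²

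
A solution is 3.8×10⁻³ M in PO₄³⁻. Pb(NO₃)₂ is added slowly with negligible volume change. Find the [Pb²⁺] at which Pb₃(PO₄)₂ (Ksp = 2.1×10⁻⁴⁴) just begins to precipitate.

1.1×10⁻¹³ M

The threshold for precipitation is Q = Ksp.
Pb₃(PO₄)₂(s) ⇌ 3 Pb²⁺(aq) + 2 PO₄³⁻(aq)
Ksp = [Pb²⁺]^3[PO₄³⁻]^2 = [Pb²⁺]^3(3.8×10⁻³)^2
[Pb²⁺]^3 = 2.1×10⁻⁴⁴ / (3.8×10⁻³)^2 = 1.5×10⁻³⁹
[Pb²⁺] = 1.1×10⁻¹³ M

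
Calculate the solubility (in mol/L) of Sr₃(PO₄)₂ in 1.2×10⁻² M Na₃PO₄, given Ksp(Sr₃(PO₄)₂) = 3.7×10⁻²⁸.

4.6×10⁻⁹ M

Sr₃(PO₄)₂(s) ⇌ 3 Sr²⁺(aq) + 2 PO₄³⁻(aq)
Let s be the solubility of Sr₃(PO₄)₂ here. The common ion gives [PO₄³⁻] ≈ 1.2×10⁻² M, and [Sr²⁺] = 3s.
Ksp = [Sr²⁺]^3[PO₄³⁻]^2 = (3s)^3(1.2×10⁻²)^2
(3s)^3 = 3.7×10⁻²⁸ / (1.2×10⁻²)^2 = 2.6×10⁻²⁴
s = 4.6×10⁻⁹ M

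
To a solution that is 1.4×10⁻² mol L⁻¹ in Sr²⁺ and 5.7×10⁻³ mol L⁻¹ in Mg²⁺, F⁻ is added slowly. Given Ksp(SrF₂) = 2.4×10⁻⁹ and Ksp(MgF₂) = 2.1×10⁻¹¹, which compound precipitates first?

MgF₂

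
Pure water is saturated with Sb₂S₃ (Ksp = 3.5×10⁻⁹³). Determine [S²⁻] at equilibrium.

3.8×10⁻¹⁹ M

Sb₂S₃(s) ⇌ 2 Sb³⁺(aq) + 3 S²⁻(aq)
For each mole of Sb₂S₃ that dissolves per liter, [Sb³⁺] = 2s and [S²⁻] = 3s; let s denote this solubility.
Ksp = [Sb³⁺]^2[S²⁻]^3 = (2s)^2 · (3s)^3 = 108s^5 = 3.5×10⁻⁹³
s = 1.3×10⁻¹⁹ mol L⁻¹
[S²⁻] = 3s = 3.8×10⁻¹⁹ mol L⁻¹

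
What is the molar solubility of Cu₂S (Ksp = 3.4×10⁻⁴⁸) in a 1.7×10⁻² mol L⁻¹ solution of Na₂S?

7.1×10⁻²⁴ M

Cu₂S(s) ⇌ 2 Cu⁺(aq) + S²⁻(aq)
Let s be the solubility of Cu₂S here. The common ion gives [S²⁻] ≈ 1.7×10⁻² mol L⁻¹, and [Cu⁺] = 2s.
Ksp = [Cu⁺]^2[S²⁻] = (2s)^2(1.7×10⁻²)
(2s)^2 = 3.4×10⁻⁴⁸ / (1.7×10⁻²) = 2.0×10⁻⁴⁶
s = 7.1×10⁻²⁴ mol L⁻¹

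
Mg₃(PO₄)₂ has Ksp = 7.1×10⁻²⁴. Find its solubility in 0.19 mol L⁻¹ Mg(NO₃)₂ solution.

Mg₃(PO₄)₂(s) ⇌ 3 Mg²⁺(aq) + 2 PO₄³⁻(aq)
Mg²⁺ is already present at 0.19 mol L⁻¹. If s mol/L of Mg₃(PO₄)₂ dissolves, [PO₄³⁻] = 2s while [Mg²⁺] ≈ 0.19 mol L⁻¹.
Ksp = [Mg²⁺]^3[PO₄³⁻]^2 = (0.19)^3(2s)^2
(2s)^2 = 7.1×10⁻²⁴ / (0.19)^3 = 1.0×10⁻²¹
s = 1.6×10⁻¹¹ mol L⁻¹

1.6×10⁻¹¹ M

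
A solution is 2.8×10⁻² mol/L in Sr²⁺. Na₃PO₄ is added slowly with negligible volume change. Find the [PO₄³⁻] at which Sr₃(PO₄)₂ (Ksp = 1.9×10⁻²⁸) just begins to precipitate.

2.9×10⁻¹² M

A salt starts to precipitate once the ion product Q reaches its Ksp.
Sr₃(PO₄)₂(s) ⇌ 3 Sr²⁺(aq) + 2 PO₄³⁻(aq)
Ksp = [Sr²⁺]^3[PO₄³⁻]^2 = [PO₄³⁻]^2(2.8×10⁻²)^3
[PO₄³⁻]^2 = 1.9×10⁻²⁸ / (2.8×10⁻²)^3 = 8.7×10⁻²⁴
[PO₄³⁻] = 2.9×10⁻¹² mol/L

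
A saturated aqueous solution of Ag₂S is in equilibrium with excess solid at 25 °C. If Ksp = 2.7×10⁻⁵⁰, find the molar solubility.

1.9×10⁻¹⁷ M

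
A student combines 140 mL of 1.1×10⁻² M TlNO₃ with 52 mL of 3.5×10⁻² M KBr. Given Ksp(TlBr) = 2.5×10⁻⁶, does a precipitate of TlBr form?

Total volume after mixing = 140 + 52 = 192 mL.
[Tl⁺] = (1.1×10⁻²)(140)/192 = 8.0×10⁻³ M
[Br⁻] = (3.5×10⁻²)(52)/192 = 9.5×10⁻³ M
Q = [Tl⁺][Br⁻] = 7.6×10⁻⁵
Because Q > Ksp (7.6×10⁻⁵ vs 2.5×10⁻⁶), a precipitate of TlBr forms.

Yes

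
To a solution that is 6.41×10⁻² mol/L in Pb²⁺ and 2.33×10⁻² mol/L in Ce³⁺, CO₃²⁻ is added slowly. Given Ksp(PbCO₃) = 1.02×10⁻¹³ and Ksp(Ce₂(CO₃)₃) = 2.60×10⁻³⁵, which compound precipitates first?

PbCO₃

Each salt precipitates once Q = Ksp for that salt.
For PbCO₃: [CO₃²⁻] = (Ksp/[Pb²⁺]) = 1.59×10⁻¹² mol/L
For Ce₂(CO₃)₃: [CO₃²⁻] = (Ksp/[Ce³⁺]^2)^(1/3) = 3.63×10⁻¹¹ mol/L
PbCO₃ requires the lower [CO₃²⁻], so it precipitates first.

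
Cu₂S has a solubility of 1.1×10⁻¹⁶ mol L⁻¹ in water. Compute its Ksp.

Ksp = 5.3×10⁻⁴⁸

Cu₂S(s) ⇌ 2 Cu⁺(aq) + S²⁻(aq)
Let s be the molar solubility. Then [Cu⁺] = 2s and [S²⁻] = s.
Ksp = [Cu⁺]^2[S²⁻] = (2s)^2 · s = 4s^3
Ksp = 4 × (1.1×10⁻¹⁶)^3 = 5.3×10⁻⁴⁸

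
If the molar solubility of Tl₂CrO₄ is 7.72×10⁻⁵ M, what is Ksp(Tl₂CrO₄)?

Ksp = 1.84×10⁻¹²

Tl₂CrO₄(s) ⇌ 2 Tl⁺(aq) + CrO₄²⁻(aq)
For each mole of Tl₂CrO₄ that dissolves per liter, [Tl⁺] = 2s and [CrO₄²⁻] = s; let s denote this solubility.
Ksp = [Tl⁺]^2[CrO₄²⁻] = (2s)^2 · s = 4s^3
Ksp = 4 × (7.72×10⁻⁵)^3 = 1.84×10⁻¹²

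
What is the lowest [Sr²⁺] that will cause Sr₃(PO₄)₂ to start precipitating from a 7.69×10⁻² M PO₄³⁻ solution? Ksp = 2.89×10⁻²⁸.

3.66×10⁻⁹ M

Each salt precipitates once Q = Ksp for that salt.
Sr₃(PO₄)₂(s) ⇌ 3 Sr²⁺(aq) + 2 PO₄³⁻(aq)
Ksp = [Sr²⁺]^3[PO₄³⁻]^2 = [Sr²⁺]^3(7.69×10⁻²)^2
[Sr²⁺]^3 = 2.89×10⁻²⁸ / (7.69×10⁻²)^2 = 4.89×10⁻²⁶
[Sr²⁺] = 3.66×10⁻⁹ M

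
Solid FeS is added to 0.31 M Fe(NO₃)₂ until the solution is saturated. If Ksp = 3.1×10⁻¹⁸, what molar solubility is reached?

1.0×10⁻¹⁷ M

FeS(s) ⇌ Fe²⁺(aq) + S²⁻(aq)
Fe²⁺ is already present at 0.31 M. If s mol/L of FeS dissolves, [S²⁻] = s while [Fe²⁺] ≈ 0.31 M.
Ksp = [Fe²⁺][S²⁻] = (0.31)s
s = 3.1×10⁻¹⁸ / (0.31) = 1.0×10⁻¹⁷
s = 1.0×10⁻¹⁷ M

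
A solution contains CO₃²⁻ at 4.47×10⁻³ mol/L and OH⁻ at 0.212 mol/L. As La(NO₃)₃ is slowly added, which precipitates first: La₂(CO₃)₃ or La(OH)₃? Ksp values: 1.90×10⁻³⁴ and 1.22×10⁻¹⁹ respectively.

La(OH)₃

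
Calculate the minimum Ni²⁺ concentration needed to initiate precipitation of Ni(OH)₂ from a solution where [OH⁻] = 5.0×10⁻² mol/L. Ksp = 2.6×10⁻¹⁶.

1.0×10⁻¹³ M

Precipitation of each salt begins when its ion product equals Ksp.
Ni(OH)₂(s) ⇌ Ni²⁺(aq) + 2 OH⁻(aq)
Ksp = [Ni²⁺][OH⁻]^2 = [Ni²⁺](5.0×10⁻²)^2
[Ni²⁺] = 2.6×10⁻¹⁶ / (5.0×10⁻²)^2 = 1.0×10⁻¹³
[Ni²⁺] = 1.0×10⁻¹³ mol/L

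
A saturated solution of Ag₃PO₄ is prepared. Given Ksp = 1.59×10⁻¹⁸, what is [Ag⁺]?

4.67×10⁻⁵ M

Ag₃PO₄(s) ⇌ 3 Ag⁺(aq) + PO₄³⁻(aq)
Let s be the molar solubility. Then [Ag⁺] = 3s and [PO₄³⁻] = s.
Ksp = [Ag⁺]^3[PO₄³⁻] = (3s)^3 · s = 27s^4 = 1.59×10⁻¹⁸
s = 1.56×10⁻⁵ mol/L
[Ag⁺] = 3s = 4.67×10⁻⁵ mol/L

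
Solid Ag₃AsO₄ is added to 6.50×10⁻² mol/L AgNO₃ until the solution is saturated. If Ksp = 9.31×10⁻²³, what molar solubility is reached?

3.39×10⁻¹⁹ M

Ag₃AsO₄(s) ⇌ 3 Ag⁺(aq) + AsO₄³⁻(aq)
With Ag⁺ already at 6.50×10⁻² mol/L and s small, take [Ag⁺] ≈ 6.50×10⁻² mol/L and [AsO₄³⁻] = s.
Ksp = [Ag⁺]^3[AsO₄³⁻] = (6.50×10⁻²)^3s
s = 9.31×10⁻²³ / (6.50×10⁻²)^3 = 3.39×10⁻¹⁹
s = 3.39×10⁻¹⁹ mol/L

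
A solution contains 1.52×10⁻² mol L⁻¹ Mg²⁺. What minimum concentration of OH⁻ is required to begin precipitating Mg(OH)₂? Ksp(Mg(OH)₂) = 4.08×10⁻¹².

1.64×10⁻⁵ M

Precipitation begins when Q = Ksp.
Mg(OH)₂(s) ⇌ Mg²⁺(aq) + 2 OH⁻(aq)
Ksp = [Mg²⁺][OH⁻]^2 = [OH⁻]^2(1.52×10⁻²)
[OH⁻]^2 = 4.08×10⁻¹² / (1.52×10⁻²) = 2.68×10⁻¹⁰
[OH⁻] = 1.64×10⁻⁵ mol L⁻¹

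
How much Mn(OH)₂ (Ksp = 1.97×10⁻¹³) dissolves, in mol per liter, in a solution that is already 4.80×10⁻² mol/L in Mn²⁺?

Mn(OH)₂(s) ⇌ Mn²⁺(aq) + 2 OH⁻(aq)
Mn²⁺ is already present at 4.80×10⁻² mol/L. If s mol/L of Mn(OH)₂ dissolves, [OH⁻] = 2s while [Mn²⁺] ≈ 4.80×10⁻² mol/L.
Ksp = [Mn²⁺][OH⁻]^2 = (4.80×10⁻²)(2s)^2
(2s)^2 = 1.97×10⁻¹³ / (4.80×10⁻²) = 4.10×10⁻¹²
s = 1.01×10⁻⁶ mol/L

1.01×10⁻⁶ M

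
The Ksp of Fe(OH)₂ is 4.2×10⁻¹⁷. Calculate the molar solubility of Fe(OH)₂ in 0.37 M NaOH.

Fe(OH)₂(s) ⇌ Fe²⁺(aq) + 2 OH⁻(aq)
The solution already contains OH⁻ at 0.37 M. Let s be the molar solubility of Fe(OH)₂.
[OH⁻] ≈ 0.37 M (common ion dominates); [Fe²⁺] = s.
Ksp = [Fe²⁺][OH⁻]^2 = s(0.37)^2
s = 4.2×10⁻¹⁷ / (0.37)^2 = 3.1×10⁻¹⁶
s = 3.1×10⁻¹⁶ M

3.1×10⁻¹⁶ M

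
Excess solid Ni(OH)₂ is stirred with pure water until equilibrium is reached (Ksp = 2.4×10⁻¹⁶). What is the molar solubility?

Ni(OH)₂(s) ⇌ Ni²⁺(aq) + 2 OH⁻(aq)
Let s be the molar solubility. Then [Ni²⁺] = s and [OH⁻] = 2s.
Ksp = [Ni²⁺][OH⁻]^2 = s · (2s)^2 = 4s^3
4s^3 = 2.4×10⁻¹⁶  ⇒  s^3 = 6.0×10⁻¹⁷
s = (6.0×10⁻¹⁷)^(1/3) = 3.9×10⁻⁶ mol L⁻¹

3.9×10⁻⁶ M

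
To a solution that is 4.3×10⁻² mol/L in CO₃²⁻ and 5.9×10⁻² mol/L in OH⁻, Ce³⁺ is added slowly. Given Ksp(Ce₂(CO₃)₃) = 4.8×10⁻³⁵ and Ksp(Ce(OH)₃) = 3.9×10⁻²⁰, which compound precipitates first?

A salt starts to precipitate once the ion product Q reaches its Ksp.
For Ce₂(CO₃)₃: [Ce³⁺] = (Ksp/[CO₃²⁻]^3)^(1/2) = 7.8×10⁻¹⁶ mol/L
For Ce(OH)₃: [Ce³⁺] = (Ksp/[OH⁻]^3) = 1.9×10⁻¹⁶ mol/L
Since Ce(OH)₃ needs less Ce³⁺ to reach saturation, it precipitates first.

Ce(OH)₃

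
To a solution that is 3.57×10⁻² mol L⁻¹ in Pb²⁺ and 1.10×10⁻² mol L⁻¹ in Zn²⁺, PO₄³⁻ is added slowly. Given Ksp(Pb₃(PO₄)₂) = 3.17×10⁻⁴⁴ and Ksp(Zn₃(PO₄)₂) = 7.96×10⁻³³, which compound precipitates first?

Pb₃(PO₄)₂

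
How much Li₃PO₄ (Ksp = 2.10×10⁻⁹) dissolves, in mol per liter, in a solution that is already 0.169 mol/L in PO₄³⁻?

7.72×10⁻⁴ M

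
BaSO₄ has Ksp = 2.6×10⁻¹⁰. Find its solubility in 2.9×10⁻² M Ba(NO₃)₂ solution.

BaSO₄(s) ⇌ Ba²⁺(aq) + SO₄²⁻(aq)
With Ba²⁺ already at 2.9×10⁻² M and s small, take [Ba²⁺] ≈ 2.9×10⁻² M and [SO₄²⁻] = s.
Ksp = [Ba²⁺][SO₄²⁻] = (2.9×10⁻²)s
s = 2.6×10⁻¹⁰ / (2.9×10⁻²) = 9.0×10⁻⁹
s = 9.0×10⁻⁹ M

9.0×10⁻⁹ M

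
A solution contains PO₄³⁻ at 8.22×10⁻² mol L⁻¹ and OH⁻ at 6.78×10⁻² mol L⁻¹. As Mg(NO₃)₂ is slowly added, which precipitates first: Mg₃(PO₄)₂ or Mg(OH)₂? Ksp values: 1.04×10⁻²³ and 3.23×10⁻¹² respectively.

The threshold for precipitation is Q = Ksp.
For Mg₃(PO₄)₂: [Mg²⁺] = (Ksp/[PO₄³⁻]^2)^(1/3) = 1.15×10⁻⁷ mol L⁻¹
For Mg(OH)₂: [Mg²⁺] = (Ksp/[OH⁻]^2) = 7.03×10⁻¹⁰ mol L⁻¹
Mg(OH)₂ requires the lower [Mg²⁺], so it precipitates first.

Mg(OH)₂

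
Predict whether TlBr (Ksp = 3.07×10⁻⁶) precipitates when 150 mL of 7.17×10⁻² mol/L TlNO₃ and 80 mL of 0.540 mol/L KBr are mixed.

Yes

The combined volume is 230 mL.
[Tl⁺] = (7.17×10⁻²)(150)/230 = 4.68×10⁻² mol/L
[Br⁻] = (0.540)(80)/230 = 0.188 mol/L
Q = [Tl⁺][Br⁻] = 8.78×10⁻³
Q = 8.78×10⁻³ > Ksp = 3.07×10⁻⁶, so the solution is supersaturated and TlBr precipitates.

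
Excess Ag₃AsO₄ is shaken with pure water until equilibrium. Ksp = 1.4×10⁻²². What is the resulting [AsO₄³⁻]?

Ag₃AsO₄(s) ⇌ 3 Ag⁺(aq) + AsO₄³⁻(aq)
For each mole of Ag₃AsO₄ that dissolves per liter, [Ag⁺] = 3s and [AsO₄³⁻] = s; let s denote this solubility.
Ksp = [Ag⁺]^3[AsO₄³⁻] = (3s)^3 · s = 27s^4 = 1.4×10⁻²²
s = 1.5×10⁻⁶ mol/L
[AsO₄³⁻] = s = 1.5×10⁻⁶ mol/L

1.5×10⁻⁶ M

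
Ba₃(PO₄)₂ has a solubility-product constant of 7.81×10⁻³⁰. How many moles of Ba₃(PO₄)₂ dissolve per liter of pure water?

5.91×10⁻⁷ M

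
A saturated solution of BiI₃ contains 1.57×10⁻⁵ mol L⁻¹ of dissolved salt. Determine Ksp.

Ksp = 1.64×10⁻¹⁸

BiI₃(s) ⇌ Bi³⁺(aq) + 3 I⁻(aq)
Call the molar solubility s, so that [Bi³⁺] = s and [I⁻] = 3s.
Ksp = [Bi³⁺][I⁻]^3 = s · (3s)^3 = 27s^4
Ksp = 27 × (1.57×10⁻⁵)^4 = 1.64×10⁻¹⁸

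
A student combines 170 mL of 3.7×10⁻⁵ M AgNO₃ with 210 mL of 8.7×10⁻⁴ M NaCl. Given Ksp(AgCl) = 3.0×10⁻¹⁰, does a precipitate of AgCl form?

Yes

After mixing, V = 170 mL + 210 mL = 380 mL.
[Ag⁺] = (3.7×10⁻⁵)(170)/380 = 1.7×10⁻⁵ M
[Cl⁻] = (8.7×10⁻⁴)(210)/380 = 4.8×10⁻⁴ M
Q = [Ag⁺][Cl⁻] = 8.0×10⁻⁹
Q = 8.0×10⁻⁹ > Ksp = 3.0×10⁻¹⁰, so the solution is supersaturated and AgCl precipitates.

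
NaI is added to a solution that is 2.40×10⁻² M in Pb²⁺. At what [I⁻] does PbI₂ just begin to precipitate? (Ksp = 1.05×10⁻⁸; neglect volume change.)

A salt starts to precipitate once the ion product Q reaches its Ksp.
PbI₂(s) ⇌ Pb²⁺(aq) + 2 I⁻(aq)
Ksp = [Pb²⁺][I⁻]^2 = [I⁻]^2(2.40×10⁻²)
[I⁻]^2 = 1.05×10⁻⁸ / (2.40×10⁻²) = 4.38×10⁻⁷
[I⁻] = 6.61×10⁻⁴ M

6.61×10⁻⁴ M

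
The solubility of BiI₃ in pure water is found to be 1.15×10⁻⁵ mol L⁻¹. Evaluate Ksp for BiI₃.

BiI₃(s) ⇌ Bi³⁺(aq) + 3 I⁻(aq)
Let s be the molar solubility. Then [Bi³⁺] = s and [I⁻] = 3s.
Ksp = [Bi³⁺][I⁻]^3 = s · (3s)^3 = 27s^4
Ksp = 27 × (1.15×10⁻⁵)^4 = 4.72×10⁻¹⁹

Ksp = 4.72×10⁻¹⁹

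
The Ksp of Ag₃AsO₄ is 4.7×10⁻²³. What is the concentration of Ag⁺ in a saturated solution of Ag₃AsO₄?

Ag₃AsO₄(s) ⇌ 3 Ag⁺(aq) + AsO₄³⁻(aq)
For each mole of Ag₃AsO₄ that dissolves per liter, [Ag⁺] = 3s and [AsO₄³⁻] = s; let s denote this solubility.
Ksp = [Ag⁺]^3[AsO₄³⁻] = (3s)^3 · s = 27s^4 = 4.7×10⁻²³
s = 1.1×10⁻⁶ mol L⁻¹
[Ag⁺] = 3s = 3.4×10⁻⁶ mol L⁻¹

3.4×10⁻⁶ M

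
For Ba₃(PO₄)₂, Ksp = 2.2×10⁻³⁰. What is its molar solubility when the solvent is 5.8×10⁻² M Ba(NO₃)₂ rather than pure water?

Ba₃(PO₄)₂(s) ⇌ 3 Ba²⁺(aq) + 2 PO₄³⁻(aq)
The solution already contains Ba²⁺ at 5.8×10⁻² M. Let s be the molar solubility of Ba₃(PO₄)₂.
[Ba²⁺] ≈ 5.8×10⁻² M (common ion dominates); [PO₄³⁻] = 2s.
Ksp = [Ba²⁺]^3[PO₄³⁻]^2 = (5.8×10⁻²)^3(2s)^2
(2s)^2 = 2.2×10⁻³⁰ / (5.8×10⁻²)^3 = 1.1×10⁻²⁶
s = 5.3×10⁻¹⁴ M

5.3×10⁻¹⁴ M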